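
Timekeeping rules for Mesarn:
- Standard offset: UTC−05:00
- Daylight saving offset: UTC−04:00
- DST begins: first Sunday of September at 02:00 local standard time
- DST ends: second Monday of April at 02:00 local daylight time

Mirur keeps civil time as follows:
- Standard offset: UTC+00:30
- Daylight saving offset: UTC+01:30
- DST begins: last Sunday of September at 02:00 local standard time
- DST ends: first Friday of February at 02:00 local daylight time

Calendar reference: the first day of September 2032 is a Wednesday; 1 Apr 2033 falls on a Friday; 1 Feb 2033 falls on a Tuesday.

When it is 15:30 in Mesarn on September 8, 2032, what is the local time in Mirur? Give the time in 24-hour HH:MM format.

1 September 2032 is a Wednesday, so the first Sunday is September 5.
1 April 2033 is a Friday, so the first Monday is April 4 and the second is April 11.
Daylight saving runs 5 September 2032 – 11 April 2033; September 8, 2032 is inside that window, so Mesarn is at UTC−04:00.
15:30 Mesarn + 4h = 19:30 UTC.
1 September 2032 is a Wednesday, so Sundays fall on 5, 12, 19, 26; the last is September 26.
1 February 2033 is a Tuesday, so the first Friday is February 4.
At the standard offset (UTC+00:30), 19:30 UTC + 0h30m = 20:00 Mirur standard time.
Daylight saving runs 26 September 2032 – 4 February 2033; the standard-time date in Mirur, September 8, 2032, is outside that window, so Mirur is on standard time at UTC+00:30.
19:30 UTC + 0h30m = 20:00 Mirur.

20:00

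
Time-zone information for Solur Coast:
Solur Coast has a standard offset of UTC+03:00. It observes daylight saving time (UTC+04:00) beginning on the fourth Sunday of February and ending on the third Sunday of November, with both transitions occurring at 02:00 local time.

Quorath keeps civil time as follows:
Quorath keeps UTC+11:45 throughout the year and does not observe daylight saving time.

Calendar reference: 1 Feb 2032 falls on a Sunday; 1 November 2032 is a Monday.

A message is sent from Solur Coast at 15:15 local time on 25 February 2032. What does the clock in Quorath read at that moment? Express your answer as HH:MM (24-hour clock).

23:00

1 February 2032 is a Sunday, so the first Sunday is February 1 and the fourth is February 22.
1 November 2032 is a Monday, so the first Sunday is November 7 and the third is November 21.
25 February 2032 falls between 22 February and 21 November, so daylight saving is in effect and Solur Coast is at UTC+04:00.
15:15 Solur Coast − 4h = 11:15 UTC.
Quorath stays on UTC+11:45 all year.
11:15 UTC + 11h45m = 23:00 Quorath.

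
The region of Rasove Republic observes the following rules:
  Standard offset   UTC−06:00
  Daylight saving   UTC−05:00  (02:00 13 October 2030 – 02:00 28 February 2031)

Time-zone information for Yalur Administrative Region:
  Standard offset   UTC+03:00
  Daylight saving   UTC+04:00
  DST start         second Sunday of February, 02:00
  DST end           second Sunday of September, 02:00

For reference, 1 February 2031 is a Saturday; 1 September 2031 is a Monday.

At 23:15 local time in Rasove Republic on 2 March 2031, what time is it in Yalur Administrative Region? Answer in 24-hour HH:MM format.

09:15

2 March 2031 does not fall between 13 October 2030 and 28 February 2031, so daylight saving is not in effect and Rasove Republic is at UTC−06:00.
23:15 Rasove Republic + 6h = 05:15 UTC (rolling into the next day, 3 March 2031).
1 February 2031 is a Saturday, so the first Sunday is February 2 and the second is February 9.
1 September 2031 is a Monday, so the first Sunday is September 7 and the second is September 14.
At the standard offset (UTC+03:00), 05:15 UTC + 3h = 08:15 Yalur Administrative Region standard time.
Daylight saving runs 9 February – 14 September; the standard-time date in Yalur Administrative Region, 3 March 2031, is inside that window, so Yalur Administrative Region is at UTC+04:00.
05:15 UTC + 4h = 09:15 Yalur Administrative Region.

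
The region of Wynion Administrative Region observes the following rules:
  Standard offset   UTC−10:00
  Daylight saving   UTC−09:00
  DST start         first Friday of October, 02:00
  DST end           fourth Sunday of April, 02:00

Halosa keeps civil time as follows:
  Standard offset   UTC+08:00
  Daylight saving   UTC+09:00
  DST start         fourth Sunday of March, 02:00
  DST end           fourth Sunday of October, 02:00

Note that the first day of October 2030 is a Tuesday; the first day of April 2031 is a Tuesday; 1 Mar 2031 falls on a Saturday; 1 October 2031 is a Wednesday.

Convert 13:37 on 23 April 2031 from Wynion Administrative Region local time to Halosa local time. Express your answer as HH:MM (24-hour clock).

1 October 2030 is a Tuesday, so the first Friday is October 4.
1 April 2031 is a Tuesday, so the first Sunday is April 6 and the fourth is April 27.
23 April 2031 lies within the daylight-saving period (4 October 2030 – 27 April 2031), so Wynion Administrative Region is on daylight time, UTC−09:00.
13:37 Wynion Administrative Region + 9h = 22:37 UTC.
1 March 2031 is a Saturday, so the first Sunday is March 2 and the fourth is March 23.
1 October 2031 is a Wednesday, so the first Sunday is October 5 and the fourth is October 26.
At the standard offset (UTC+08:00), 22:37 UTC + 8h = 06:37 Halosa standard time (rolling into the next day, 24 April 2031).
Daylight saving runs 23 March – 26 October; the standard-time date in Halosa, 24 April 2031, is inside that window, so Halosa is at UTC+09:00.
22:37 UTC + 9h = 07:37 Halosa (rolling into the next day, 24 April 2031).

07:37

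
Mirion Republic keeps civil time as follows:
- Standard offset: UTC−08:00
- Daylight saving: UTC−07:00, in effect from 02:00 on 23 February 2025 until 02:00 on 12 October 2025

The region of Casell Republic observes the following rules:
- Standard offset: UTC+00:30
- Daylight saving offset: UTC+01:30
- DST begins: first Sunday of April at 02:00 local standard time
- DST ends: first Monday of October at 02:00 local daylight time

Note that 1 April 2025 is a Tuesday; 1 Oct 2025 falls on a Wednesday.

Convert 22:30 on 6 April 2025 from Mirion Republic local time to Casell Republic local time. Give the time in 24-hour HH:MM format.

07:00

6 April 2025 lies within the daylight-saving period (23 February – 12 October), so Mirion Republic is on daylight time, UTC−07:00.
22:30 Mirion Republic + 7h = 05:30 UTC (rolling into the next day, 7 April 2025).
1 April 2025 is a Tuesday, so the first Sunday is April 6.
1 October 2025 is a Wednesday, so the first Monday is October 6.
At the standard offset (UTC+00:30), 05:30 UTC + 0h30m = 06:00 Casell Republic standard time.
Daylight saving runs 6 April – 6 October; the standard-time date in Casell Republic, 7 April 2025, is inside that window, so Casell Republic is at UTC+01:30.
05:30 UTC + 1h30m = 07:00 Casell Republic.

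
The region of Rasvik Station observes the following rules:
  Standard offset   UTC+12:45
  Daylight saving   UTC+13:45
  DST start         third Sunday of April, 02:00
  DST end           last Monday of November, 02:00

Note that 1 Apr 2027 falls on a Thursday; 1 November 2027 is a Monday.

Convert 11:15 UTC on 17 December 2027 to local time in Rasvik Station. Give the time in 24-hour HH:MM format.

1 April 2027 is a Thursday, so the first Sunday is April 4 and the third is April 18.
1 November 2027 is a Monday, so Mondays fall on 1, 8, 15, 22, 29; the last is November 29.
At the standard offset (UTC+12:45), 11:15 UTC + 12h45m = 00:00 Rasvik Station standard time (rolling into the next day, 18 December 2027).
The standard-time date in Rasvik Station, 18 December 2027, is outside the daylight-saving period (18 April – 29 November), so Rasvik Station is on standard time, UTC+12:45.
11:15 UTC + 12h45m = 00:00 local (rolling into the next day, 18 December 2027).

00:00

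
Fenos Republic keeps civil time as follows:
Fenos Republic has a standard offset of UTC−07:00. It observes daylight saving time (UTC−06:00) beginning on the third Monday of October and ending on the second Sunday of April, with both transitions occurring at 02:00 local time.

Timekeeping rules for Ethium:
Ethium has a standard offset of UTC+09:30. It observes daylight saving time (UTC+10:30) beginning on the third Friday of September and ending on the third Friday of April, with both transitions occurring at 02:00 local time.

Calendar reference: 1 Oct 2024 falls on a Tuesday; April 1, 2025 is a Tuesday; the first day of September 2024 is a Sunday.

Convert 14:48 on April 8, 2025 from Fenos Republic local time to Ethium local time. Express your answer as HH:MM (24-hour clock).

07:18

1 October 2024 is a Tuesday, so the first Monday is October 7 and the third is October 21.
1 April 2025 is a Tuesday, so the first Sunday is April 6 and the second is April 13.
April 8, 2025 lies within the daylight-saving period (21 October 2024 – 13 April 2025), so Fenos Republic is on daylight time, UTC−06:00.
14:48 Fenos Republic + 6h = 20:48 UTC.
1 September 2024 is a Sunday, so the first Friday is September 6 and the third is September 20.
1 April 2025 is a Tuesday, so the first Friday is April 4 and the third is April 18.
At the standard offset (UTC+09:30), 20:48 UTC + 9h30m = 06:18 Ethium standard time (rolling into the next day, 9 April 2025).
The standard-time date in Ethium, April 9, 2025, falls between 20 September 2024 and 18 April 2025, so daylight saving is in effect and Ethium is at UTC+10:30.
20:48 UTC + 10h30m = 07:18 Ethium (rolling into the next day, 9 April 2025).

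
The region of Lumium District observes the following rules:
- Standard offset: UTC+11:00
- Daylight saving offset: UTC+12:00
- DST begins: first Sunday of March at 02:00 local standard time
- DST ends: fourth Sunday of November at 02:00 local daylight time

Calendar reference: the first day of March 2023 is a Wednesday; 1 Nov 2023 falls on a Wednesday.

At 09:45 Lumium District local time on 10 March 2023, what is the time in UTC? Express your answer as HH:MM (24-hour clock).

1 March 2023 is a Wednesday, so the first Sunday is March 5.
1 November 2023 is a Wednesday, so the first Sunday is November 5 and the fourth is November 26.
10 March 2023 lies within the daylight-saving period (5 March – 26 November), so Lumium District is on daylight time, UTC+12:00.
09:45 local − 12h = 21:45 UTC (rolling into the previous day, 9 March 2023).

21:45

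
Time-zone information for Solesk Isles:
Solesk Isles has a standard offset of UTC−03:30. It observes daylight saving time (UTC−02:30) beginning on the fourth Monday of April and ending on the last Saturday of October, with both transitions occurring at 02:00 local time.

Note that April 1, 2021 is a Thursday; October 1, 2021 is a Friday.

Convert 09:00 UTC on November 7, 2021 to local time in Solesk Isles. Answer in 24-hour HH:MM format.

1 April 2021 is a Thursday, so the first Monday is April 5 and the fourth is April 26.
1 October 2021 is a Friday, so Saturdays fall on 2, 9, 16, 23, 30; the last is October 30.
At the standard offset (UTC−03:30), 09:00 UTC − 3h30m = 05:30 Solesk Isles standard time.
Daylight saving runs 26 April – 30 October; the standard-time date in Solesk Isles, November 7, 2021, is outside that window, so Solesk Isles is on standard time at UTC−03:30.
09:00 UTC − 3h30m = 05:30 local.

05:30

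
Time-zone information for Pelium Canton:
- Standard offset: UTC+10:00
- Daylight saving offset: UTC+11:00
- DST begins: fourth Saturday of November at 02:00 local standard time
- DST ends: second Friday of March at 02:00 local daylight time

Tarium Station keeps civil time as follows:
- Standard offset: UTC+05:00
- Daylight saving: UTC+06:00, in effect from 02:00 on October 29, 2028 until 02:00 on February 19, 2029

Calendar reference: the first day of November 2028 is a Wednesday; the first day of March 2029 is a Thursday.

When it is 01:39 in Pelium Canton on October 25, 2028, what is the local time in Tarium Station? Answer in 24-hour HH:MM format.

1 November 2028 is a Wednesday, so the first Saturday is November 4 and the fourth is November 25.
1 March 2029 is a Thursday, so the first Friday is March 2 and the second is March 9.
October 25, 2028 is outside the daylight-saving period (25 November 2028 – 9 March 2029), so Pelium Canton is on standard time, UTC+10:00.
01:39 Pelium Canton − 10h = 15:39 UTC (rolling into the previous day, 24 October 2028).
At the standard offset (UTC+05:00), 15:39 UTC + 5h = 20:39 Tarium Station standard time.
The standard-time date in Tarium Station, October 24, 2028, is outside the daylight-saving period (29 October 2028 – 19 February 2029), so Tarium Station is on standard time, UTC+05:00.
15:39 UTC + 5h = 20:39 Tarium Station.

20:39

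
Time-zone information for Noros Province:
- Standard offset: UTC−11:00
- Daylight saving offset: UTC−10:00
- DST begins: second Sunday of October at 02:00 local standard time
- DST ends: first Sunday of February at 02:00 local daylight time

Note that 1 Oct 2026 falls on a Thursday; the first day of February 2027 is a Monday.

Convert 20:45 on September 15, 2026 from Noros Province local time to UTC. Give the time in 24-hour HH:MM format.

07:45

1 October 2026 is a Thursday, so the first Sunday is October 4 and the second is October 11.
1 February 2027 is a Monday, so the first Sunday is February 7.
September 15, 2026 does not fall between 11 October 2026 and 7 February 2027, so daylight saving is not in effect and Noros Province is at UTC−11:00.
20:45 local + 11h = 07:45 UTC (rolling into the next day, 16 September 2026).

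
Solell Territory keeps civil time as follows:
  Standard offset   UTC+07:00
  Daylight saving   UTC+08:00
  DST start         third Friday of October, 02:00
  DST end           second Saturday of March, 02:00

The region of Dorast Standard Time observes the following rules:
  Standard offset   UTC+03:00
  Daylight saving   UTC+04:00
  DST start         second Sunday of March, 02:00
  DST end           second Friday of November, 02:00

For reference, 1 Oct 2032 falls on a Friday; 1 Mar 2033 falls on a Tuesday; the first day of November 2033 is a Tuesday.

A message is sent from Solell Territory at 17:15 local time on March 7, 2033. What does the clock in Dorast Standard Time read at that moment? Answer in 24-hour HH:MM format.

12:15

1 October 2032 is a Friday, so the first Friday is October 1 and the third is October 15.
1 March 2033 is a Tuesday, so the first Saturday is March 5 and the second is March 12.
March 7, 2033 lies within the daylight-saving period (15 October 2032 – 12 March 2033), so Solell Territory is on daylight time, UTC+08:00.
17:15 Solell Territory − 8h = 09:15 UTC.
1 March 2033 is a Tuesday, so the first Sunday is March 6 and the second is March 13.
1 November 2033 is a Tuesday, so the first Friday is November 4 and the second is November 11.
At the standard offset (UTC+03:00), 09:15 UTC + 3h = 12:15 Dorast Standard Time standard time.
The standard-time date in Dorast Standard Time, March 7, 2033, does not fall between 13 March and 11 November, so daylight saving is not in effect and Dorast Standard Time is at UTC+03:00.
09:15 UTC + 3h = 12:15 Dorast Standard Time.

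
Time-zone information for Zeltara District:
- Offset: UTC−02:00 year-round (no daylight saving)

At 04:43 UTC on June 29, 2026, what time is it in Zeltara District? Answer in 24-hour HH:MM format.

Zeltara District stays on UTC−02:00 all year.
04:43 UTC − 2h = 02:43 local.

02:43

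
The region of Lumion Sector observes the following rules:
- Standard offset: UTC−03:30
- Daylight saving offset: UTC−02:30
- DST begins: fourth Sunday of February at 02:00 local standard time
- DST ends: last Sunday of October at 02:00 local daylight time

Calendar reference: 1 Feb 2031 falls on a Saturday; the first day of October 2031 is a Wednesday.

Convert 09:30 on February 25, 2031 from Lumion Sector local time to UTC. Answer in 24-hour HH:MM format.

1 February 2031 is a Saturday, so the first Sunday is February 2 and the fourth is February 23.
1 October 2031 is a Wednesday, so Sundays fall on 5, 12, 19, 26; the last is October 26.
February 25, 2031 falls between 23 February and 26 October, so daylight saving is in effect and Lumion Sector is at UTC−02:30.
09:30 local + 2h30m = 12:00 UTC.

12:00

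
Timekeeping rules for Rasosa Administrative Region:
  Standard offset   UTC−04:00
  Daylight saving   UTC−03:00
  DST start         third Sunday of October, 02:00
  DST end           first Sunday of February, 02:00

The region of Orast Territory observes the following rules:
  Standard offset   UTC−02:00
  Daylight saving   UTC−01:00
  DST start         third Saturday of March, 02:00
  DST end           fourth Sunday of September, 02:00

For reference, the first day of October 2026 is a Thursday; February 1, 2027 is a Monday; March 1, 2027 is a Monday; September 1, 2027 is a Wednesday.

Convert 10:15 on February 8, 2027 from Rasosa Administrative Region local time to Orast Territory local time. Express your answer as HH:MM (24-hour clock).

1 October 2026 is a Thursday, so the first Sunday is October 4 and the third is October 18.
1 February 2027 is a Monday, so the first Sunday is February 7.
February 8, 2027 does not fall between 18 October 2026 and 7 February 2027, so daylight saving is not in effect and Rasosa Administrative Region is at UTC−04:00.
10:15 Rasosa Administrative Region + 4h = 14:15 UTC.
1 March 2027 is a Monday, so the first Saturday is March 6 and the third is March 20.
1 September 2027 is a Wednesday, so the first Sunday is September 5 and the fourth is September 26.
At the standard offset (UTC−02:00), 14:15 UTC − 2h = 12:15 Orast Territory standard time.
The standard-time date in Orast Territory, February 8, 2027, does not fall between 20 March and 26 September, so daylight saving is not in effect and Orast Territory is at UTC−02:00.
14:15 UTC − 2h = 12:15 Orast Territory.

12:15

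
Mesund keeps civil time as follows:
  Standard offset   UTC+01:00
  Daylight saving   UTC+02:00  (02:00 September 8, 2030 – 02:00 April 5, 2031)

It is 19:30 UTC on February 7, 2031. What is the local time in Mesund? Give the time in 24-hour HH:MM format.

21:30

At the standard offset (UTC+01:00), 19:30 UTC + 1h = 20:30 Mesund standard time.
Daylight saving runs 8 September 2030 – 5 April 2031; the standard-time date in Mesund, February 7, 2031, is inside that window, so Mesund is at UTC+02:00.
19:30 UTC + 2h = 21:30 local.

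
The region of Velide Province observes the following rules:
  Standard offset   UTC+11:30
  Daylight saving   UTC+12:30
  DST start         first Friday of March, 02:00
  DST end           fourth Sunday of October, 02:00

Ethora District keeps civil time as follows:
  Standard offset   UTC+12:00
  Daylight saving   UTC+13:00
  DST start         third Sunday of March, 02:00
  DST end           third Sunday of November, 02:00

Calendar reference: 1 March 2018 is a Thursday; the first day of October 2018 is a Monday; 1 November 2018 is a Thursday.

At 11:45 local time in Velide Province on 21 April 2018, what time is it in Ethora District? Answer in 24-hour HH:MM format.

12:15

1 March 2018 is a Thursday, so the first Friday is March 2.
1 October 2018 is a Monday, so the first Sunday is October 7 and the fourth is October 28.
21 April 2018 lies within the daylight-saving period (2 March – 28 October), so Velide Province is on daylight time, UTC+12:30.
11:45 Velide Province − 12h30m = 23:15 UTC (rolling into the previous day, 20 April 2018).
1 March 2018 is a Thursday, so the first Sunday is March 4 and the third is March 18.
1 November 2018 is a Thursday, so the first Sunday is November 4 and the third is November 18.
At the standard offset (UTC+12:00), 23:15 UTC + 12h = 11:15 Ethora District standard time (rolling into the next day, 21 April 2018).
Daylight saving runs 18 March – 18 November; the standard-time date in Ethora District, 21 April 2018, is inside that window, so Ethora District is at UTC+13:00.
23:15 UTC + 13h = 12:15 Ethora District (rolling into the next day, 21 April 2018).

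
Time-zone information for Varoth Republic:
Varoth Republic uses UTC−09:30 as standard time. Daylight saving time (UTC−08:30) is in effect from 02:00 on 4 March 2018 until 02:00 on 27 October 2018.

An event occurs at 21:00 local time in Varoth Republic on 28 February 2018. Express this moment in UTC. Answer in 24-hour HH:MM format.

28 February 2018 is outside the daylight-saving period (4 March – 27 October), so Varoth Republic is on standard time, UTC−09:30.
21:00 local + 9h30m = 06:30 UTC (rolling into the next day, 1 March 2018).

06:30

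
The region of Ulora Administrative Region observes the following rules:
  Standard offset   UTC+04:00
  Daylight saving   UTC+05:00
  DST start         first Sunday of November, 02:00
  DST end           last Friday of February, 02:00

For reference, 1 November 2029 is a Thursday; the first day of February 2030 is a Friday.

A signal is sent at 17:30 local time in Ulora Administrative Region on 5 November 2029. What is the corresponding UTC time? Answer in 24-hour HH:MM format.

12:30

1 November 2029 is a Thursday, so the first Sunday is November 4.
1 February 2030 is a Friday, so Fridays fall on 1, 8, 15, 22; the last is February 22.
5 November 2029 falls between 4 November 2029 and 22 February 2030, so daylight saving is in effect and Ulora Administrative Region is at UTC+05:00.
17:30 local − 5h = 12:30 UTC.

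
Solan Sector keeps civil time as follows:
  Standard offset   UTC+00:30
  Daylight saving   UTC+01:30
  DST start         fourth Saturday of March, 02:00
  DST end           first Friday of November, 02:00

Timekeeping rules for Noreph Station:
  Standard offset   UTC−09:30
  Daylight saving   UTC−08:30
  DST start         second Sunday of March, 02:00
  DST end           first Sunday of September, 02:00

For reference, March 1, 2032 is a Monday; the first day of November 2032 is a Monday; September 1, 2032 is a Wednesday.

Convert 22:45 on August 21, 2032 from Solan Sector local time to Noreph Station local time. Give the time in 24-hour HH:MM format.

12:45

1 March 2032 is a Monday, so the first Saturday is March 6 and the fourth is March 27.
1 November 2032 is a Monday, so the first Friday is November 5.
Daylight saving runs 27 March – 5 November; August 21, 2032 is inside that window, so Solan Sector is at UTC+01:30.
22:45 Solan Sector − 1h30m = 21:15 UTC.
1 March 2032 is a Monday, so the first Sunday is March 7 and the second is March 14.
1 September 2032 is a Wednesday, so the first Sunday is September 5.
At the standard offset (UTC−09:30), 21:15 UTC − 9h30m = 11:45 Noreph Station standard time.
Daylight saving runs 14 March – 5 September; the standard-time date in Noreph Station, August 21, 2032, is inside that window, so Noreph Station is at UTC−08:30.
21:15 UTC − 8h30m = 12:45 Noreph Station.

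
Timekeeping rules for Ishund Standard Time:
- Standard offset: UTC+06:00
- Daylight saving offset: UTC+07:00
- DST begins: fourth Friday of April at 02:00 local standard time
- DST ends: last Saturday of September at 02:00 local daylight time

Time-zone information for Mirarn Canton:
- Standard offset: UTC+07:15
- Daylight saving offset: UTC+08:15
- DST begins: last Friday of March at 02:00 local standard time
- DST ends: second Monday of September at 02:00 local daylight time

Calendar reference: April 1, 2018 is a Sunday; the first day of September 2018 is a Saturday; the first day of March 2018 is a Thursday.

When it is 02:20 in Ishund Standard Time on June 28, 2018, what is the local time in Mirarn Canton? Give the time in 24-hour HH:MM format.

03:35

1 April 2018 is a Sunday, so the first Friday is April 6 and the fourth is April 27.
1 September 2018 is a Saturday, so Saturdays fall on 1, 8, 15, 22, 29; the last is September 29.
June 28, 2018 lies within the daylight-saving period (27 April – 29 September), so Ishund Standard Time is on daylight time, UTC+07:00.
02:20 Ishund Standard Time − 7h = 19:20 UTC (rolling into the previous day, 27 June 2018).
1 March 2018 is a Thursday, so Fridays fall on 2, 9, 16, 23, 30; the last is March 30.
1 September 2018 is a Saturday, so the first Monday is September 3 and the second is September 10.
At the standard offset (UTC+07:15), 19:20 UTC + 7h15m = 02:35 Mirarn Canton standard time (rolling into the next day, 28 June 2018).
The standard-time date in Mirarn Canton, June 28, 2018, falls between 30 March and 10 September, so daylight saving is in effect and Mirarn Canton is at UTC+08:15.
19:20 UTC + 8h15m = 03:35 Mirarn Canton (rolling into the next day, 28 June 2018).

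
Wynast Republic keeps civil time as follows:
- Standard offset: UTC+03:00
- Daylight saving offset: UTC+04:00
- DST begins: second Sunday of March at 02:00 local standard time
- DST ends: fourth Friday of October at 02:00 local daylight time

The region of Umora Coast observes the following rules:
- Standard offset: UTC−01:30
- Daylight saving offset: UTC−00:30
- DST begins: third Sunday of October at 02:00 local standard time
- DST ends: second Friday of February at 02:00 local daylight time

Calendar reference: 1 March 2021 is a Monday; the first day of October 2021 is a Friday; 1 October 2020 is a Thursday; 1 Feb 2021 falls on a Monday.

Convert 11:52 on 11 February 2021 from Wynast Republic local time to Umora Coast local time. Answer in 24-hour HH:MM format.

1 March 2021 is a Monday, so the first Sunday is March 7 and the second is March 14.
1 October 2021 is a Friday, so the first Friday is October 1 and the fourth is October 22.
11 February 2021 is outside the daylight-saving period (14 March – 22 October), so Wynast Republic is on standard time, UTC+03:00.
11:52 Wynast Republic − 3h = 08:52 UTC.
1 October 2020 is a Thursday, so the first Sunday is October 4 and the third is October 18.
1 February 2021 is a Monday, so the first Friday is February 5 and the second is February 12.
At the standard offset (UTC−01:30), 08:52 UTC − 1h30m = 07:22 Umora Coast standard time.
The standard-time date in Umora Coast, 11 February 2021, falls between 18 October 2020 and 12 February 2021, so daylight saving is in effect and Umora Coast is at UTC−00:30.
08:52 UTC − 0h30m = 08:22 Umora Coast.

08:22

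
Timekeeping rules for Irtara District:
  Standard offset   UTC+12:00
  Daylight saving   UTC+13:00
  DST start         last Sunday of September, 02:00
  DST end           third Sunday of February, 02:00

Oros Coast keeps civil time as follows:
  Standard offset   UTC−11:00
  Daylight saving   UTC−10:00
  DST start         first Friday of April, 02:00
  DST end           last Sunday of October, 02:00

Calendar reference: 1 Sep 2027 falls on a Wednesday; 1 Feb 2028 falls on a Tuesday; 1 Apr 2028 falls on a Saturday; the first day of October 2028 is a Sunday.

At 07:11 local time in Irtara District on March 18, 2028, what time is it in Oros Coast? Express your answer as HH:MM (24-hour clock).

1 September 2027 is a Wednesday, so Sundays fall on 5, 12, 19, 26; the last is September 26.
1 February 2028 is a Tuesday, so the first Sunday is February 6 and the third is February 20.
Daylight saving runs 26 September 2027 – 20 February 2028; March 18, 2028 is outside that window, so Irtara District is on standard time at UTC+12:00.
07:11 Irtara District − 12h = 19:11 UTC (rolling into the previous day, 17 March 2028).
1 April 2028 is a Saturday, so the first Friday is April 7.
1 October 2028 is a Sunday, so Sundays fall on 1, 8, 15, 22, 29; the last is October 29.
At the standard offset (UTC−11:00), 19:11 UTC − 11h = 08:11 Oros Coast standard time.
The standard-time date in Oros Coast, March 17, 2028, does not fall between 7 April and 29 October, so daylight saving is not in effect and Oros Coast is at UTC−11:00.
19:11 UTC − 11h = 08:11 Oros Coast.

08:11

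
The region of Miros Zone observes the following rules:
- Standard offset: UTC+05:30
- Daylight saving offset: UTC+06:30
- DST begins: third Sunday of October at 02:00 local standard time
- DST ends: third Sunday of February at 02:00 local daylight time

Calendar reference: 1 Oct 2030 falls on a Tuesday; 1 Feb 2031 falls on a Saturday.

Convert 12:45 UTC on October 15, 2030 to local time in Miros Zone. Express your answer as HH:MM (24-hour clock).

18:15

1 October 2030 is a Tuesday, so the first Sunday is October 6 and the third is October 20.
1 February 2031 is a Saturday, so the first Sunday is February 2 and the third is February 16.
At the standard offset (UTC+05:30), 12:45 UTC + 5h30m = 18:15 Miros Zone standard time.
The standard-time date in Miros Zone, October 15, 2030, does not fall between 20 October 2030 and 16 February 2031, so daylight saving is not in effect and Miros Zone is at UTC+05:30.
12:45 UTC + 5h30m = 18:15 local.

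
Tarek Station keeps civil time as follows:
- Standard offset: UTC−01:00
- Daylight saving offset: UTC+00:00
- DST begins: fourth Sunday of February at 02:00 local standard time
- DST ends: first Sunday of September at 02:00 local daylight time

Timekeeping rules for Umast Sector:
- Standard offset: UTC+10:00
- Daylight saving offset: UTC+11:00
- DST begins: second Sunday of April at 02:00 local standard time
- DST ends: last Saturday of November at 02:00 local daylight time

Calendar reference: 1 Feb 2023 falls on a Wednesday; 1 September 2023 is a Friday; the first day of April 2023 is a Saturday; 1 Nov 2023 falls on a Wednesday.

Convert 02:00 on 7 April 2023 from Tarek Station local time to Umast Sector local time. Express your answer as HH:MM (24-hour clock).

1 February 2023 is a Wednesday, so the first Sunday is February 5 and the fourth is February 26.
1 September 2023 is a Friday, so the first Sunday is September 3.
7 April 2023 lies within the daylight-saving period (26 February – 3 September), so Tarek Station is on daylight time, UTC+00:00.
02:00 Tarek Station − 0h = 02:00 UTC.
1 April 2023 is a Saturday, so the first Sunday is April 2 and the second is April 9.
1 November 2023 is a Wednesday, so Saturdays fall on 4, 11, 18, 25; the last is November 25.
At the standard offset (UTC+10:00), 02:00 UTC + 10h = 12:00 Umast Sector standard time.
Daylight saving runs 9 April – 25 November; the standard-time date in Umast Sector, 7 April 2023, is outside that window, so Umast Sector is on standard time at UTC+10:00.
02:00 UTC + 10h = 12:00 Umast Sector.

12:00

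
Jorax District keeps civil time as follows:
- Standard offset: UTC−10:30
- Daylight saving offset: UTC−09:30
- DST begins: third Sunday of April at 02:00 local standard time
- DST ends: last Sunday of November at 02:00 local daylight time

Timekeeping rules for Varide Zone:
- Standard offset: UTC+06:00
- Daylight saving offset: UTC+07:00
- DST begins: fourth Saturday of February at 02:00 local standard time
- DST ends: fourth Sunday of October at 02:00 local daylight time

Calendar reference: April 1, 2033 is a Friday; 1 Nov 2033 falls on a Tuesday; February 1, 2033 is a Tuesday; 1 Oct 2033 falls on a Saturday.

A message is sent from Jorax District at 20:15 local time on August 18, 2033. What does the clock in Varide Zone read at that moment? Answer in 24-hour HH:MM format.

12:45

1 April 2033 is a Friday, so the first Sunday is April 3 and the third is April 17.
1 November 2033 is a Tuesday, so Sundays fall on 6, 13, 20, 27; the last is November 27.
August 18, 2033 falls between 17 April and 27 November, so daylight saving is in effect and Jorax District is at UTC−09:30.
20:15 Jorax District + 9h30m = 05:45 UTC (rolling into the next day, 19 August 2033).
1 February 2033 is a Tuesday, so the first Saturday is February 5 and the fourth is February 26.
1 October 2033 is a Saturday, so the first Sunday is October 2 and the fourth is October 23.
At the standard offset (UTC+06:00), 05:45 UTC + 6h = 11:45 Varide Zone standard time.
Daylight saving runs 26 February – 23 October; the standard-time date in Varide Zone, August 19, 2033, is inside that window, so Varide Zone is at UTC+07:00.
05:45 UTC + 7h = 12:45 Varide Zone.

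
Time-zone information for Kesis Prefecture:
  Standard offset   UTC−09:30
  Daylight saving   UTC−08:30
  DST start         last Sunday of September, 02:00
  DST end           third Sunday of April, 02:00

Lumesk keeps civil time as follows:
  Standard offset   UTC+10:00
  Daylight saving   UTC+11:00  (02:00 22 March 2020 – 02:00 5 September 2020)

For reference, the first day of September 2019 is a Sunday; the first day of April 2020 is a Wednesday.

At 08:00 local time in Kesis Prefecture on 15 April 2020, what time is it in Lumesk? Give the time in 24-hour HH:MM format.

1 September 2019 is a Sunday, so Sundays fall on 1, 8, 15, 22, 29; the last is September 29.
1 April 2020 is a Wednesday, so the first Sunday is April 5 and the third is April 19.
Daylight saving runs 29 September 2019 – 19 April 2020; 15 April 2020 is inside that window, so Kesis Prefecture is at UTC−08:30.
08:00 Kesis Prefecture + 8h30m = 16:30 UTC.
At the standard offset (UTC+10:00), 16:30 UTC + 10h = 02:30 Lumesk standard time (rolling into the next day, 16 April 2020).
The standard-time date in Lumesk, 16 April 2020, lies within the daylight-saving period (22 March – 5 September), so Lumesk is on daylight time, UTC+11:00.
16:30 UTC + 11h = 03:30 Lumesk (rolling into the next day, 16 April 2020).

03:30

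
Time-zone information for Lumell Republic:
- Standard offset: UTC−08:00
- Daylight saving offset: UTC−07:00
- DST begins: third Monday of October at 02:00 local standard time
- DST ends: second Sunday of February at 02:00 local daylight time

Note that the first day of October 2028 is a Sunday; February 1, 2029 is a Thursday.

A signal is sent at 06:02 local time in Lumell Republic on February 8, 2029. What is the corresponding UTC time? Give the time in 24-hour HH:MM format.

13:02

1 October 2028 is a Sunday, so the first Monday is October 2 and the third is October 16.
1 February 2029 is a Thursday, so the first Sunday is February 4 and the second is February 11.
February 8, 2029 lies within the daylight-saving period (16 October 2028 – 11 February 2029), so Lumell Republic is on daylight time, UTC−07:00.
06:02 local + 7h = 13:02 UTC.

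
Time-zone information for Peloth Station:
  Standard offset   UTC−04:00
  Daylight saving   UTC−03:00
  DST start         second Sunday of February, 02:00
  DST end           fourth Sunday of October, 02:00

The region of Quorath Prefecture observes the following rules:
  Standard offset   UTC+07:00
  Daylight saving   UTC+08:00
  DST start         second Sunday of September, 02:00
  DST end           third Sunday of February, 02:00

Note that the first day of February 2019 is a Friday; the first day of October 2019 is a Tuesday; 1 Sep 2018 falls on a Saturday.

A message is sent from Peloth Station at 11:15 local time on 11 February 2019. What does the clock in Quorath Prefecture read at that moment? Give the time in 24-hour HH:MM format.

22:15

1 February 2019 is a Friday, so the first Sunday is February 3 and the second is February 10.
1 October 2019 is a Tuesday, so the first Sunday is October 6 and the fourth is October 27.
11 February 2019 falls between 10 February and 27 October, so daylight saving is in effect and Peloth Station is at UTC−03:00.
11:15 Peloth Station + 3h = 14:15 UTC.
1 September 2018 is a Saturday, so the first Sunday is September 2 and the second is September 9.
1 February 2019 is a Friday, so the first Sunday is February 3 and the third is February 17.
At the standard offset (UTC+07:00), 14:15 UTC + 7h = 21:15 Quorath Prefecture standard time.
The standard-time date in Quorath Prefecture, 11 February 2019, falls between 9 September 2018 and 17 February 2019, so daylight saving is in effect and Quorath Prefecture is at UTC+08:00.
14:15 UTC + 8h = 22:15 Quorath Prefecture.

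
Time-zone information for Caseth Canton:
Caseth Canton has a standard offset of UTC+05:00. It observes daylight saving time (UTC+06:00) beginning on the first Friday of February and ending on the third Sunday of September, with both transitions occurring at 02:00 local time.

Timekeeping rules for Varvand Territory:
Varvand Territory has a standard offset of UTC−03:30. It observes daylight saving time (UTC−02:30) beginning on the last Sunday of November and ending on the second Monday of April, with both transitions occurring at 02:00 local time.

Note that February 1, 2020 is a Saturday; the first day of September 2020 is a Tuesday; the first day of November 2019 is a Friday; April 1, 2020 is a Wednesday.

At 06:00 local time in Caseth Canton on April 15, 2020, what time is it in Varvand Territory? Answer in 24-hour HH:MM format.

20:30

1 February 2020 is a Saturday, so the first Friday is February 7.
1 September 2020 is a Tuesday, so the first Sunday is September 6 and the third is September 20.
Daylight saving runs 7 February – 20 September; April 15, 2020 is inside that window, so Caseth Canton is at UTC+06:00.
06:00 Caseth Canton − 6h = 00:00 UTC.
1 November 2019 is a Friday, so Sundays fall on 3, 10, 17, 24; the last is November 24.
1 April 2020 is a Wednesday, so the first Monday is April 6 and the second is April 13.
At the standard offset (UTC−03:30), 00:00 UTC − 3h30m = 20:30 Varvand Territory standard time (rolling into the previous day, 14 April 2020).
The standard-time date in Varvand Territory, April 14, 2020, is outside the daylight-saving period (24 November 2019 – 13 April 2020), so Varvand Territory is on standard time, UTC−03:30.
00:00 UTC − 3h30m = 20:30 Varvand Territory (rolling into the previous day, 14 April 2020).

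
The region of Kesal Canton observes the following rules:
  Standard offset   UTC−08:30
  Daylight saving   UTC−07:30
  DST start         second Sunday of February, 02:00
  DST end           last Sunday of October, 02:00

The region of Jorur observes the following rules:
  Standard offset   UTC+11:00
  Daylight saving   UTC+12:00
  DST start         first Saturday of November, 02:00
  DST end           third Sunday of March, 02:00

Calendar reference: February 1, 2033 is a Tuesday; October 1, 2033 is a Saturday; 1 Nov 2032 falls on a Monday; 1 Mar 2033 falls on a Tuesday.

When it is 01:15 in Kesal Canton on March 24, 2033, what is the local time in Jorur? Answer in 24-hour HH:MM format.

19:45

1 February 2033 is a Tuesday, so the first Sunday is February 6 and the second is February 13.
1 October 2033 is a Saturday, so Sundays fall on 2, 9, 16, 23, 30; the last is October 30.
Daylight saving runs 13 February – 30 October; March 24, 2033 is inside that window, so Kesal Canton is at UTC−07:30.
01:15 Kesal Canton + 7h30m = 08:45 UTC.
1 November 2032 is a Monday, so the first Saturday is November 6.
1 March 2033 is a Tuesday, so the first Sunday is March 6 and the third is March 20.
At the standard offset (UTC+11:00), 08:45 UTC + 11h = 19:45 Jorur standard time.
Daylight saving runs 6 November 2032 – 20 March 2033; the standard-time date in Jorur, March 24, 2033, is outside that window, so Jorur is on standard time at UTC+11:00.
08:45 UTC + 11h = 19:45 Jorur.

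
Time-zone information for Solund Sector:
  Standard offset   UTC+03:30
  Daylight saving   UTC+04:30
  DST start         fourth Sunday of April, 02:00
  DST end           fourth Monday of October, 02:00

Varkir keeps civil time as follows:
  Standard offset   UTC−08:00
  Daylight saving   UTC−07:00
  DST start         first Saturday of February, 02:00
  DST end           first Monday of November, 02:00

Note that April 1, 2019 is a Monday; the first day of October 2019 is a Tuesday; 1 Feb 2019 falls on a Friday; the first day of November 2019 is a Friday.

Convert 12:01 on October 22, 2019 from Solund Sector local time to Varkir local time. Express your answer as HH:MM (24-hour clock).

00:31

1 April 2019 is a Monday, so the first Sunday is April 7 and the fourth is April 28.
1 October 2019 is a Tuesday, so the first Monday is October 7 and the fourth is October 28.
October 22, 2019 falls between 28 April and 28 October, so daylight saving is in effect and Solund Sector is at UTC+04:30.
12:01 Solund Sector − 4h30m = 07:31 UTC.
1 February 2019 is a Friday, so the first Saturday is February 2.
1 November 2019 is a Friday, so the first Monday is November 4.
At the standard offset (UTC−08:00), 07:31 UTC − 8h = 23:31 Varkir standard time (rolling into the previous day, 21 October 2019).
Daylight saving runs 2 February – 4 November; the standard-time date in Varkir, October 21, 2019, is inside that window, so Varkir is at UTC−07:00.
07:31 UTC − 7h = 00:31 Varkir.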